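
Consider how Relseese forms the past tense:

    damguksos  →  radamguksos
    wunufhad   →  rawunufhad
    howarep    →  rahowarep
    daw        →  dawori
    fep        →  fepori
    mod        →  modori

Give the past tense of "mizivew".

ramizivew

howarep and fep both end in -p yet inflect differently (rahowarep, fepori), so the final letter is not what conditions the rule; the number of vowels is.
"mizivew" has 3 vowels. The stems with 3 vowels (damguksos → radamguksos, wunufhad → rawunufhad, howarep → rahowarep) add the prefix ra-.
The other pattern: stems with 1 vowel add -ori.
So mizivew → ramizivew.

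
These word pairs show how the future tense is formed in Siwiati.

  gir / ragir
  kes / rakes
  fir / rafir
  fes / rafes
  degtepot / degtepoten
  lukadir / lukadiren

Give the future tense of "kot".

rakot

gir and lukadir both end in -r yet inflect differently (ragir, lukadiren), so the final letter is not what conditions the rule; the number of vowels is.
"kot" has 1 vowel. The stems with 1 vowel (gir → ragir, kes → rakes, fir → rafir) add the prefix ra-.
So kot → rakot.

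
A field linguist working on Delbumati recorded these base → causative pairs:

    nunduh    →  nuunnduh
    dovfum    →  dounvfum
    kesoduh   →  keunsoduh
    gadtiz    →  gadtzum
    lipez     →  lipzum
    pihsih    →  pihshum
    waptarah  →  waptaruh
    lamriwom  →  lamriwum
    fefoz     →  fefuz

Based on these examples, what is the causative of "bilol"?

nunduh and pihsih both end in -h yet inflect differently (nuunnduh, pihshum), so the final letter is not what conditions the rule; the last vowel is.
"bilol" has last vowel 'o'. The stems whose last vowel is 'o' (lamriwom → lamriwum, fefoz → fefuz) change the last vowel to 'u'.
So bilol → bilul.

bilul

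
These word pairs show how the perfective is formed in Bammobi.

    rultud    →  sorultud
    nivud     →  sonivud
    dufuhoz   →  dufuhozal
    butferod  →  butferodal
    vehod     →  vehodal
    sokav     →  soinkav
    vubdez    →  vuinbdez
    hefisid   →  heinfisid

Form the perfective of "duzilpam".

duinzilpam

"duzilpam" has last vowel 'a'. The one such stem in the data (sokav → soinkav) inserts -in- after the first vowel (as do vubdez, hefisid), so the same rule applies.
The other patterns: stems whose last vowel is 'u' add the prefix so-; stems whose last vowel is 'o' add -al.
So duzilpam → duinzilpam.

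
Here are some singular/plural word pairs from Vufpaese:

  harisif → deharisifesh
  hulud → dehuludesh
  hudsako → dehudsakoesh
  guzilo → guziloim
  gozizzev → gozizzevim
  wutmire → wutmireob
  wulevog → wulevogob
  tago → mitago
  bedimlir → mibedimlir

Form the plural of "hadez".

hudsako and guzilo both end in -o yet inflect differently (dehudsakoesh, guziloim), so the final letter is not what conditions the rule; the first letter is.
"hadez" begins with h-. The stems beginning with h- (harisif → deharisifesh, hulud → dehuludesh, hudsako → dehudsakoesh) add de- … -esh around the stem.
So hadez → dehadezesh.

dehadezesh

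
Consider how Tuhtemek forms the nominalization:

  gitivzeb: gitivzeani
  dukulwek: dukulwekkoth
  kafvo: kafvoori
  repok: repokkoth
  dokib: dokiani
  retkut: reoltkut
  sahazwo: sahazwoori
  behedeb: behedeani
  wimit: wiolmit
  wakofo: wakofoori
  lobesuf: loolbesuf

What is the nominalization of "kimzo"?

repok and kafvo both have last vowel 'o' yet inflect differently (repokkoth, kafvoori), so the last vowel is not what conditions the rule; the final letter is.
"kimzo" ends in -o. The stems ending in -o (kafvo → kafvoori, sahazwo → sahazwoori, wakofo → wakofoori) add -ori.
The other patterns: stems ending in -k double the final consonant and add -oth; stems ending in -b drop the final letter and add -ani; stems ending in -f or -t insert -ol- after the first vowel.
So kimzo → kimzoori.

kimzoori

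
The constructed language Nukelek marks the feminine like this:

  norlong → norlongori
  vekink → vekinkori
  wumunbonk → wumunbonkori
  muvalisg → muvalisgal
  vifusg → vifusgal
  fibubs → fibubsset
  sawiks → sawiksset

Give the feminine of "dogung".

dogungori

norlong and muvalisg both end in -g yet inflect differently (norlongori, muvalisgal), so the final letter is not what conditions the rule; the second-to-last letter is.
"dogung" has second-to-last letter 'n'. The stems whose second-to-last letter is 'n' (norlong → norlongori, vekink → vekinkori, wumunbonk → wumunbonkori) add -ori.
The other patterns: stems whose second-to-last letter is 's' add -al; stems whose second-to-last letter is 'b' or 'k' double the final consonant and add -et.
So dogung → dogungori.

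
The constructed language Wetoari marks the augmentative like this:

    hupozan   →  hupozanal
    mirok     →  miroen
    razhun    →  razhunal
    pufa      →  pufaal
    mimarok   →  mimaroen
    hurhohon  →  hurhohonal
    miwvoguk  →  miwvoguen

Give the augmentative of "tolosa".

tolosaal

mirok and hurhohon both have last vowel 'o' yet inflect differently (miroen, hurhohonal), so the last vowel is not what conditions the rule; the final letter is.
"tolosa" ends in -a. The one such stem in the data (pufa → pufaal) adds -al, so the same rule applies.
So tolosa → tolosaal.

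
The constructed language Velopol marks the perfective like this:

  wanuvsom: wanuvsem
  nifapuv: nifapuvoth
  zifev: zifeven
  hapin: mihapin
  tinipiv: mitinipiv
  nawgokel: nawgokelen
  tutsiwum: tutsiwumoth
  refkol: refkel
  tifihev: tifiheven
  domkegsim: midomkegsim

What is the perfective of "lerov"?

lerev

domkegsim and wanuvsom both end in -m yet inflect differently (midomkegsim, wanuvsem), so the final letter is not what conditions the rule; the last vowel is.
"lerov" has last vowel 'o'. The stems whose last vowel is 'o' (wanuvsom → wanuvsem, refkol → refkel) change the last vowel to 'e'.
The other patterns: stems whose last vowel is 'i' add the prefix mi-; stems whose last vowel is 'e' add -en; stems whose last vowel is 'u' add -oth.
So lerov → lerev.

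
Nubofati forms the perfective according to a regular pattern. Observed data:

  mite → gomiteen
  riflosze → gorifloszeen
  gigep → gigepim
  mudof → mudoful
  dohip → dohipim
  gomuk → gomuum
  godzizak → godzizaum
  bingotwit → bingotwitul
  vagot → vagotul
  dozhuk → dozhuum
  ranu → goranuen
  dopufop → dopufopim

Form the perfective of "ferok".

feroum

gigep and riflosze both have last vowel 'e' yet inflect differently (gigepim, gorifloszeen), so the last vowel is not what conditions the rule; the final letter is.
"ferok" ends in -k. The stems ending in -k (gomuk → gomuum, godzizak → godzizaum, dozhuk → dozhuum) drop the final letter and add -um.
The other patterns: stems ending in -p add -im; stems ending in -e or -u add go- … -en around the stem; stems ending in -f or -t add -ul.
So ferok → feroum.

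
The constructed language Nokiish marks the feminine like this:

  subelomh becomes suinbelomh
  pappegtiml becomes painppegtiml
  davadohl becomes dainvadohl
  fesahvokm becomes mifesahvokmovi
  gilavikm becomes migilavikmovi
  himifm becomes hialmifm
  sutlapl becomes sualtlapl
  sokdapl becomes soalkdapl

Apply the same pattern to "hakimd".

fesahvokm and himifm both end in -m yet inflect differently (mifesahvokmovi, hialmifm), so the final letter is not what conditions the rule; the second-to-last letter is.
"hakimd" has second-to-last letter 'm'. The stems whose second-to-last letter is 'm' (subelomh → suinbelomh, pappegtiml → painppegtiml) insert -in- after the first vowel.
The other patterns: stems whose second-to-last letter is 'k' add mi- … -ovi around the stem; stems whose second-to-last letter is 'f' or 'p' insert -al- after the first vowel.
So hakimd → hainkimd.

hainkimd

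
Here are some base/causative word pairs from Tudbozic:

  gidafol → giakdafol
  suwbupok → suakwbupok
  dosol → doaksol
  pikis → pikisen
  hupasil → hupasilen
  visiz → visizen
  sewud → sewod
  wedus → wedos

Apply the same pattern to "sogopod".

soakgopod

gidafol and hupasil both end in -l yet inflect differently (giakdafol, hupasilen), so the final letter is not what conditions the rule; the last vowel is.
"sogopod" has last vowel 'o'. The stems whose last vowel is 'o' (gidafol → giakdafol, suwbupok → suakwbupok, dosol → doaksol) insert -ak- after the first vowel.
So sogopod → soakgopod.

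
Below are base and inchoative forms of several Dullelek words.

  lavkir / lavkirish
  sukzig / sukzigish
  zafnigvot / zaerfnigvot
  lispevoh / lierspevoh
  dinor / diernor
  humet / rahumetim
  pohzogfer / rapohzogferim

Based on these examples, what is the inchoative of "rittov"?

rierttov

"rittov" has last vowel 'o'. The stems whose last vowel is 'o' (zafnigvot → zaerfnigvot, lispevoh → lierspevoh, dinor → diernor) insert -er- after the first vowel.
So rittov → rierttov.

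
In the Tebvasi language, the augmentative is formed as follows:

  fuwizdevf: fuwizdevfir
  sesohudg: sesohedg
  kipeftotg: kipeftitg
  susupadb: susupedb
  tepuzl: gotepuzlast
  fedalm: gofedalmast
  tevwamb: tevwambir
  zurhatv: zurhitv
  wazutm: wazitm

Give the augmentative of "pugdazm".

sesohudg and kipeftotg both end in -g yet inflect differently (sesohedg, kipeftitg), so the final letter is not what conditions the rule; the second-to-last letter is.
"pugdazm" has second-to-last letter 'z'. The one such stem in the data (tepuzl → gotepuzlast) adds go- … -ast around the stem, so the same rule applies.
So pugdazm → gopugdazmast.

gopugdazmast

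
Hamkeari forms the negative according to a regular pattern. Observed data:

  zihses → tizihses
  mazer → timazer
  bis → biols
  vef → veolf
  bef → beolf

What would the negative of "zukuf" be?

tizukuf

zihses and bis both end in -s yet inflect differently (tizihses, biols), so the final letter is not what conditions the rule; the number of vowels is.
"zukuf" has 2 vowels. The stems with 2 vowels (zihses → tizihses, mazer → timazer) add the prefix ti-.
So zukuf → tizukuf.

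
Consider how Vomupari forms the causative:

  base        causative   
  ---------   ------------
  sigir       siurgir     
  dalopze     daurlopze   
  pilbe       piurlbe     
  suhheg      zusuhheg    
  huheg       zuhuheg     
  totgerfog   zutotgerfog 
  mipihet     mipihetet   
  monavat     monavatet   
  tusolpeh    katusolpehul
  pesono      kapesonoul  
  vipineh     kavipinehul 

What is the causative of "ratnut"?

ratnutet

dalopze and suhheg both have last vowel 'e' yet inflect differently (daurlopze, zusuhheg), so the last vowel is not what conditions the rule; the final letter is.
"ratnut" ends in -t. The stems ending in -t (mipihet → mipihetet, monavat → monavatet) add -et.
The other patterns: stems ending in -e or -r insert -ur- after the first vowel; stems ending in -g add the prefix zu-; stems ending in -h or -o add ka- … -ul around the stem.
So ratnut → ratnutet.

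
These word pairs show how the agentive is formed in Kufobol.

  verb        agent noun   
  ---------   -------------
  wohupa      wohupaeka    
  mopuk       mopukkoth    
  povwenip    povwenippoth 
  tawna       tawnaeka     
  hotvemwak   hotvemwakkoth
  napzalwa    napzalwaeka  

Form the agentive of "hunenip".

hunenippoth

napzalwa and hotvemwak both have last vowel 'a' yet inflect differently (napzalwaeka, hotvemwakkoth), so the last vowel is not what conditions the rule; the final letter is.
"hunenip" ends in -p. The one such stem in the data (povwenip → povwenippoth) doubles the final consonant and adds -oth (as do mopuk, hotvemwak), so the same rule applies.
The other pattern: stems ending in -a add -eka.
So hunenip → hunenippoth.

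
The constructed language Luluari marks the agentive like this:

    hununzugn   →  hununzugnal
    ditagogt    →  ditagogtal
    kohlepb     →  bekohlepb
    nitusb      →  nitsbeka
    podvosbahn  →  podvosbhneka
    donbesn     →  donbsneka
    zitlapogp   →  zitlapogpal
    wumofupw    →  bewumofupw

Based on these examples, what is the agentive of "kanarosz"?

"kanarosz" has second-to-last letter 's'. The stems whose second-to-last letter is 's' (donbesn → donbsneka, nitusb → nitsbeka) delete the last vowel and add -eka.
The other patterns: stems whose second-to-last letter is 'g' add -al; stems whose second-to-last letter is 'p' add the prefix be-.
So kanarosz → kanarszeka.

kanarszeka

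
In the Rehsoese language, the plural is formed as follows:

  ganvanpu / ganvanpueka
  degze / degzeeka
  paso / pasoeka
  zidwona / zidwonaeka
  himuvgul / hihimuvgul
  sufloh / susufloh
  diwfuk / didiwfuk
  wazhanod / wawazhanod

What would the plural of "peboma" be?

pebomaeka

ganvanpu and himuvgul both have last vowel 'u' yet inflect differently (ganvanpueka, hihimuvgul), so the last vowel is not what conditions the rule; whether the stem ends in a vowel or a consonant is.
"peboma" ends in a vowel. The stems ending in a vowel (ganvanpu → ganvanpueka, degze → degzeeka, paso → pasoeka) add -eka.
So peboma → pebomaeka.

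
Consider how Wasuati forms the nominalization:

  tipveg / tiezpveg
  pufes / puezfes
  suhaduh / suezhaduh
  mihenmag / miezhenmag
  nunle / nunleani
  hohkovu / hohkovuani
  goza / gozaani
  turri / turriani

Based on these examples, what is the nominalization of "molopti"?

"molopti" ends in a vowel. The stems ending in a vowel (nunle → nunleani, hohkovu → hohkovuani, goza → gozaani) add -ani.
The other pattern: stems ending in a consonant insert -ez- after the first vowel.
So molopti → moloptiani.

moloptiani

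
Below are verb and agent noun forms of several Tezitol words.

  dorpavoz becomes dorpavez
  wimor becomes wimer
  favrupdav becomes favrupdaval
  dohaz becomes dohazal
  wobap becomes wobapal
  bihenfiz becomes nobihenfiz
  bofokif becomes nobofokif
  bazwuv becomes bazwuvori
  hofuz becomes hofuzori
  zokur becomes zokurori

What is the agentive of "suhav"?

"suhav" has last vowel 'a'. The stems whose last vowel is 'a' (favrupdav → favrupdaval, dohaz → dohazal, wobap → wobapal) add -al.
So suhav → suhaval.

suhaval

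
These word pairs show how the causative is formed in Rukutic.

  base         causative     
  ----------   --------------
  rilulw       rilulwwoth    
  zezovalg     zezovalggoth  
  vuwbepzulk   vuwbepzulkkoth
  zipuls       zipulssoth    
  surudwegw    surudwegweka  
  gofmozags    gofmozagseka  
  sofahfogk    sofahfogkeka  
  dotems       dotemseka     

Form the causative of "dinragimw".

dinragimweka

rilulw and surudwegw both end in -w yet inflect differently (rilulwwoth, surudwegweka), so the final letter is not what conditions the rule; the second-to-last letter is.
"dinragimw" has second-to-last letter 'm'. The one such stem in the data (dotems → dotemseka) adds -eka, so the same rule applies.
So dinragimw → dinragimweka.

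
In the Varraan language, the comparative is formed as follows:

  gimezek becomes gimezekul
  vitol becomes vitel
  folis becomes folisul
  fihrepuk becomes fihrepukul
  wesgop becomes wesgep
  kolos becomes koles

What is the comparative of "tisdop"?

tisdep

"tisdop" has last vowel 'o'. The stems whose last vowel is 'o' (wesgop → wesgep, kolos → koles, vitol → vitel) change the last vowel to 'e'.
The other pattern: stems whose last vowel is 'e', 'i' or 'u' add -ul.
So tisdop → tisdep.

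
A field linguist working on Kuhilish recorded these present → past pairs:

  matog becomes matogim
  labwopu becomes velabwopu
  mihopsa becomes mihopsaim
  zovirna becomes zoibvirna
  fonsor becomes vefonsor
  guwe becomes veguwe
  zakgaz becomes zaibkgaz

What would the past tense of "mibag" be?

"mibag" begins with m-. The stems beginning with m- (mihopsa → mihopsaim, matog → matogim) add -im.
So mibag → mibagim.

mibagim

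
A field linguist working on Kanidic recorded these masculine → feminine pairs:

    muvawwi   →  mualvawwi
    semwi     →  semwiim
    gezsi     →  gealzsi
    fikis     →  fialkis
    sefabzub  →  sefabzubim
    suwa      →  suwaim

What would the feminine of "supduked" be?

supdukedim

semwi and muvawwi both end in -i yet inflect differently (semwiim, mualvawwi), so the final letter is not what conditions the rule; the first letter is.
"supduked" begins with s-. The stems beginning with s- (sefabzub → sefabzubim, semwi → semwiim, suwa → suwaim) add -im.
So supduked → supdukedim.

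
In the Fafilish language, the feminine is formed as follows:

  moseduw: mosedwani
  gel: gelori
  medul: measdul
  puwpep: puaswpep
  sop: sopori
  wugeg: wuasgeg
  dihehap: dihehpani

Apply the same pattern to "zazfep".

zaaszfep

gel and medul both end in -l yet inflect differently (gelori, measdul), so the final letter is not what conditions the rule; the number of vowels is.
"zazfep" has 2 vowels. The stems with 2 vowels (medul → measdul, wugeg → wuasgeg, puwpep → puaswpep) insert -as- after the first vowel.
The other patterns: stems with 1 vowel add -ori; stems with 3 vowels delete the last vowel and add -ani.
So zazfep → zaaszfep.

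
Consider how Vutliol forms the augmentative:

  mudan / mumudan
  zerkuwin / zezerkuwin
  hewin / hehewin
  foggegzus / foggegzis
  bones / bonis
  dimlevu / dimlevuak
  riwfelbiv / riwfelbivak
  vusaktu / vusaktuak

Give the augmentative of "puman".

pupuman

foggegzus and dimlevu both have last vowel 'u' yet inflect differently (foggegzis, dimlevuak), so the last vowel is not what conditions the rule; the final letter is.
"puman" ends in -n. The stems ending in -n (mudan → mumudan, zerkuwin → zezerkuwin, hewin → hehewin) repeat the first consonant+vowel as a prefix.
The other patterns: stems ending in -s change the last vowel to 'i'; stems ending in -u or -v add -ak.
So puman → pupuman.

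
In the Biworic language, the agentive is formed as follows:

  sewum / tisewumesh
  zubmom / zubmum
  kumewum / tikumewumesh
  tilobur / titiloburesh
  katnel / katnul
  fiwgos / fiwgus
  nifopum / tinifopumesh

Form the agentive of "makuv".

zubmom and sewum both end in -m yet inflect differently (zubmum, tisewumesh), so the final letter is not what conditions the rule; the last vowel is.
"makuv" has last vowel 'u'. The stems whose last vowel is 'u' (sewum → tisewumesh, tilobur → titiloburesh, kumewum → tikumewumesh) add ti- … -esh around the stem.
So makuv → timakuvesh.

timakuvesh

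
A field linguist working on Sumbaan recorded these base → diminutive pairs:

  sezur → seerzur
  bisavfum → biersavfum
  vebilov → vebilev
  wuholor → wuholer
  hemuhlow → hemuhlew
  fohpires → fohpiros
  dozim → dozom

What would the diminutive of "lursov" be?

"lursov" has last vowel 'o'. The stems whose last vowel is 'o' (vebilov → vebilev, wuholor → wuholer, hemuhlow → hemuhlew) change the last vowel to 'e'.
So lursov → lursev.

lursev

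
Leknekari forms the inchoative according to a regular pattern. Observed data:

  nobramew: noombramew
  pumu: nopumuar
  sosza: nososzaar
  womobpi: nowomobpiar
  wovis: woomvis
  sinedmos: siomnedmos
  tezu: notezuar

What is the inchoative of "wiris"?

wiomris

"wiris" ends in a consonant. The stems ending in a consonant (wovis → woomvis, sinedmos → siomnedmos, nobramew → noombramew) insert -om- after the first vowel.
The other pattern: stems ending in a vowel add no- … -ar around the stem.
So wiris → wiomris.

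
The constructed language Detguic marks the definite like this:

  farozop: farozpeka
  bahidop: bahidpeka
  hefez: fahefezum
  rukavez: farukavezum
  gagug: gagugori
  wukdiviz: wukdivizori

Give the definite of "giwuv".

hefez and wukdiviz both end in -z yet inflect differently (fahefezum, wukdivizori), so the final letter is not what conditions the rule; the last vowel is.
"giwuv" has last vowel 'u'. The one such stem in the data (gagug → gagugori) adds -ori, so the same rule applies.
So giwuv → giwuvori.

giwuvori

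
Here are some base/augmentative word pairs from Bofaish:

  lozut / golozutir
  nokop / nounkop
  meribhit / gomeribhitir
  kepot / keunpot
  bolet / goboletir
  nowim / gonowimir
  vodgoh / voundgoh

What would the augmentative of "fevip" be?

gofevipir

kepot and bolet both end in -t yet inflect differently (keunpot, goboletir), so the final letter is not what conditions the rule; the last vowel is.
"fevip" has last vowel 'i'. The stems whose last vowel is 'i' (meribhit → gomeribhitir, nowim → gonowimir) add go- … -ir around the stem.
So fevip → gofevipir.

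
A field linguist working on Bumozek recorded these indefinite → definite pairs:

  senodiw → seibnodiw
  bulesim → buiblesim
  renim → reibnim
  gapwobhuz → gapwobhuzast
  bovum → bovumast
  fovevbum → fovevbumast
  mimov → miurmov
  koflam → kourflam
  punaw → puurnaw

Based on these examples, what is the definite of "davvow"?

daurvvow

bulesim and bovum both end in -m yet inflect differently (buiblesim, bovumast), so the final letter is not what conditions the rule; the last vowel is.
"davvow" has last vowel 'o'. The one such stem in the data (mimov → miurmov) inserts -ur- after the first vowel (as do koflam, punaw), so the same rule applies.
So davvow → daurvvow.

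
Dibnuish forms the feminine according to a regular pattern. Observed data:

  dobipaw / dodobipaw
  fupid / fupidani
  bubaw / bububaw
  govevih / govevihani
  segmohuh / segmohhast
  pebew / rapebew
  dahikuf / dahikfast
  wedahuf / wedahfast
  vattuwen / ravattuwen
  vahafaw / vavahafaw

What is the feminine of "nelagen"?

ranelagen

dobipaw and pebew both end in -w yet inflect differently (dodobipaw, rapebew), so the final letter is not what conditions the rule; the last vowel is.
"nelagen" has last vowel 'e'. The stems whose last vowel is 'e' (pebew → rapebew, vattuwen → ravattuwen) add the prefix ra-.
The other patterns: stems whose last vowel is 'a' repeat the first consonant+vowel as a prefix; stems whose last vowel is 'u' delete the last vowel and add -ast; stems whose last vowel is 'i' add -ani.
So nelagen → ranelagen.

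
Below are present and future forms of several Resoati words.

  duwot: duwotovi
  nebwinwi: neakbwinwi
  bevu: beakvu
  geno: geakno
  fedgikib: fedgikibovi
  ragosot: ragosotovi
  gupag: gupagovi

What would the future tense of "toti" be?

geno and duwot both have last vowel 'o' yet inflect differently (geakno, duwotovi), so the last vowel is not what conditions the rule; whether the stem ends in a vowel or a consonant is.
"toti" ends in a vowel. The stems ending in a vowel (bevu → beakvu, nebwinwi → neakbwinwi, geno → geakno) insert -ak- after the first vowel.
The other pattern: stems ending in a consonant add -ovi.
So toti → toakti.

toakti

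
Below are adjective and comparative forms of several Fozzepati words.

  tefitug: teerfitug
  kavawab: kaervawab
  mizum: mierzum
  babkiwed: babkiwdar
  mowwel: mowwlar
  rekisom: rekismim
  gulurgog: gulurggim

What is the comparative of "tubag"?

"tubag" has last vowel 'a'. The one such stem in the data (kavawab → kaervawab) inserts -er- after the first vowel (as do tefitug, mizum), so the same rule applies.
So tubag → tuerbag.

tuerbag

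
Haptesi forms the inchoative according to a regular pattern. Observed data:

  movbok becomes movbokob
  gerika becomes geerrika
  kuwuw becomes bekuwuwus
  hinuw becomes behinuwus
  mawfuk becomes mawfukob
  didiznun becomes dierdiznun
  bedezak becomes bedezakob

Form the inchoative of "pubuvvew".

"pubuvvew" ends in -w. The stems ending in -w (hinuw → behinuwus, kuwuw → bekuwuwus) add be- … -us around the stem.
The other patterns: stems ending in -k add -ob; stems ending in -a or -n insert -er- after the first vowel.
So pubuvvew → bepubuvvewus.

bepubuvvewus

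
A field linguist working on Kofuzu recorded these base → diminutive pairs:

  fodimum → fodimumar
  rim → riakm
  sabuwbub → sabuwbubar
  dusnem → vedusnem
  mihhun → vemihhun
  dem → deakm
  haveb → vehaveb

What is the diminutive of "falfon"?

vefalfon

"falfon" has 2 vowels. The stems with 2 vowels (mihhun → vemihhun, haveb → vehaveb, dusnem → vedusnem) add the prefix ve-.
The other patterns: stems with 1 vowel insert -ak- after the first vowel; stems with 3 vowels add -ar.
So falfon → vefalfon.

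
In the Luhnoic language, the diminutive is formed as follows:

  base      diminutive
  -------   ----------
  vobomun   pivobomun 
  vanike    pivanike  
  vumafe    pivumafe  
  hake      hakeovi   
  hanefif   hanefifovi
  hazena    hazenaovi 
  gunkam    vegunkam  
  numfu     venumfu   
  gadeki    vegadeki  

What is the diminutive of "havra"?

havraovi

vanike and hake both end in -e yet inflect differently (pivanike, hakeovi), so the final letter is not what conditions the rule; the first letter is.
"havra" begins with h-. The stems beginning with h- (hake → hakeovi, hanefif → hanefifovi, hazena → hazenaovi) add -ovi.
The other patterns: stems beginning with v- add the prefix pi-; stems beginning with g- or n- add the prefix ve-.
So havra → havraovi.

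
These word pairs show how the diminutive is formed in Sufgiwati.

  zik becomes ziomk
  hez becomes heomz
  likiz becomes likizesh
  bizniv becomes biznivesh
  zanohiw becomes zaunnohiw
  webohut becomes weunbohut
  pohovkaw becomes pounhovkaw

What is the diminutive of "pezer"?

hez and likiz both end in -z yet inflect differently (heomz, likizesh), so the final letter is not what conditions the rule; the number of vowels is.
"pezer" has 2 vowels. The stems with 2 vowels (likiz → likizesh, bizniv → biznivesh) add -esh.
So pezer → pezeresh.

pezeresh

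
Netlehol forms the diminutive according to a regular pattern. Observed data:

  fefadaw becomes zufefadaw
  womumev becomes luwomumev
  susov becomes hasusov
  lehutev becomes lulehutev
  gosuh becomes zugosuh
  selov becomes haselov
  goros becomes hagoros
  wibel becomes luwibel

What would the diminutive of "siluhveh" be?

womumev and susov both end in -v yet inflect differently (luwomumev, hasusov), so the final letter is not what conditions the rule; the last vowel is.
"siluhveh" has last vowel 'e'. The stems whose last vowel is 'e' (womumev → luwomumev, lehutev → lulehutev, wibel → luwibel) add the prefix lu-.
The other patterns: stems whose last vowel is 'a' or 'u' add the prefix zu-; stems whose last vowel is 'o' add the prefix ha-.
So siluhveh → lusiluhveh.

lusiluhveh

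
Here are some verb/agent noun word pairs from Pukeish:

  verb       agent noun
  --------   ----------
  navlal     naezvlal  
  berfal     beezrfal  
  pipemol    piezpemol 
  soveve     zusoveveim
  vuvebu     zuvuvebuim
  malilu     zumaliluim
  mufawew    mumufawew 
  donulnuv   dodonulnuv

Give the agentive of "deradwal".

deezradwal

"deradwal" ends in -l. The stems ending in -l (navlal → naezvlal, berfal → beezrfal, pipemol → piezpemol) insert -ez- after the first vowel.
The other patterns: stems ending in -e or -u add zu- … -im around the stem; stems ending in -v or -w repeat the first consonant+vowel as a prefix.
So deradwal → deezradwal.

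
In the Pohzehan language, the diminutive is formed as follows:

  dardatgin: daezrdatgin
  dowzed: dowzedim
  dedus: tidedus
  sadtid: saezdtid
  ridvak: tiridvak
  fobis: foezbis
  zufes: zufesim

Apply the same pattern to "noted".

notedim

sadtid and dowzed both end in -d yet inflect differently (saezdtid, dowzedim), so the final letter is not what conditions the rule; the last vowel is.
"noted" has last vowel 'e'. The stems whose last vowel is 'e' (dowzed → dowzedim, zufes → zufesim) add -im.
The other patterns: stems whose last vowel is 'i' insert -ez- after the first vowel; stems whose last vowel is 'a' or 'u' add the prefix ti-.
So noted → notedim.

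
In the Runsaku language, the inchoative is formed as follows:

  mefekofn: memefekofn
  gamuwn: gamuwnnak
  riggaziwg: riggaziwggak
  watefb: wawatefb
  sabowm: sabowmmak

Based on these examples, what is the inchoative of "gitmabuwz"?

gamuwn and mefekofn both end in -n yet inflect differently (gamuwnnak, memefekofn), so the final letter is not what conditions the rule; the second-to-last letter is.
"gitmabuwz" has second-to-last letter 'w'. The stems whose second-to-last letter is 'w' (sabowm → sabowmmak, riggaziwg → riggaziwggak, gamuwn → gamuwnnak) double the final consonant and add -ak.
So gitmabuwz → gitmabuwzzak.

gitmabuwzzak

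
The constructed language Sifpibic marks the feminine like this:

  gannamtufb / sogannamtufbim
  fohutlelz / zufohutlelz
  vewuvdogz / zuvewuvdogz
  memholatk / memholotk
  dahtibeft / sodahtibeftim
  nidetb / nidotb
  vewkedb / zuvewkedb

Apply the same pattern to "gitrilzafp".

sogitrilzafpim

gannamtufb and nidetb both end in -b yet inflect differently (sogannamtufbim, nidotb), so the final letter is not what conditions the rule; the second-to-last letter is.
"gitrilzafp" has second-to-last letter 'f'. The stems whose second-to-last letter is 'f' (gannamtufb → sogannamtufbim, dahtibeft → sodahtibeftim) add so- … -im around the stem.
The other patterns: stems whose second-to-last letter is 't' change the last vowel to 'o'; stems whose second-to-last letter is 'd', 'g' or 'l' add the prefix zu-.
So gitrilzafp → sogitrilzafpim.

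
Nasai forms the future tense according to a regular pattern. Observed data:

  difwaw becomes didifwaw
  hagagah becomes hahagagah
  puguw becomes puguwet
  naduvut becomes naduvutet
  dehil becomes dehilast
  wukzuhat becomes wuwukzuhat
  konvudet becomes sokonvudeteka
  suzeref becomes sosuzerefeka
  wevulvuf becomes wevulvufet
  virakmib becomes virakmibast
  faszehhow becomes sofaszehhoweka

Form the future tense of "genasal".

gegenasal

difwaw and puguw both end in -w yet inflect differently (didifwaw, puguwet), so the final letter is not what conditions the rule; the last vowel is.
"genasal" has last vowel 'a'. The stems whose last vowel is 'a' (difwaw → didifwaw, wukzuhat → wuwukzuhat, hagagah → hahagagah) repeat the first consonant+vowel as a prefix.
The other patterns: stems whose last vowel is 'i' add -ast; stems whose last vowel is 'u' add -et; stems whose last vowel is 'e' or 'o' add so- … -eka around the stem.
So genasal → gegenasal.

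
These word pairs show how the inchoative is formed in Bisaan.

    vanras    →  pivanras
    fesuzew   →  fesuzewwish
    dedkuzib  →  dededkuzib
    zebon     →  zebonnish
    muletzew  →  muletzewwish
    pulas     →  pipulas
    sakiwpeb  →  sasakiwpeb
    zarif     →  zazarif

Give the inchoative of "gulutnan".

fesuzew and sakiwpeb both have last vowel 'e' yet inflect differently (fesuzewwish, sasakiwpeb), so the last vowel is not what conditions the rule; the final letter is.
"gulutnan" ends in -n. The one such stem in the data (zebon → zebonnish) doubles the final consonant and adds -ish (as do fesuzew, muletzew), so the same rule applies.
The other patterns: stems ending in -s add the prefix pi-; stems ending in -b or -f repeat the first consonant+vowel as a prefix.
So gulutnan → gulutnannish.

gulutnannish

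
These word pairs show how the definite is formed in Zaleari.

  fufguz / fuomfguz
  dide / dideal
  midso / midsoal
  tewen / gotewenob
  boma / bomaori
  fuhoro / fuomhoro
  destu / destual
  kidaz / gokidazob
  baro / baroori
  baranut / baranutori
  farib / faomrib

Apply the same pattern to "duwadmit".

duwadmital

"duwadmit" begins with d-. The stems beginning with d- (dide → dideal, destu → destual) add -al.
So duwadmit → duwadmital.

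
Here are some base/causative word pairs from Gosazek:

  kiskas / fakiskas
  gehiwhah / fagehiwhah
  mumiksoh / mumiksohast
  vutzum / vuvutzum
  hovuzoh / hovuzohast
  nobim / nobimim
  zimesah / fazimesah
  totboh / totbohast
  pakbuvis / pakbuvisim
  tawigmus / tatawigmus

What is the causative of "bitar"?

fabitar

hovuzoh and zimesah both end in -h yet inflect differently (hovuzohast, fazimesah), so the final letter is not what conditions the rule; the last vowel is.
"bitar" has last vowel 'a'. The stems whose last vowel is 'a' (zimesah → fazimesah, gehiwhah → fagehiwhah, kiskas → fakiskas) add the prefix fa-.
So bitar → fabitar.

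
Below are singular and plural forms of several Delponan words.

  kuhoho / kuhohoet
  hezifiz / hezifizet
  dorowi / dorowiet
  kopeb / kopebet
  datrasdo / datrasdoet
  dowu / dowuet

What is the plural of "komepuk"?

komepuket

Every pair shown (kuhoho → kuhohoet, hezifiz → hezifizet, dorowi → dorowiet, …) follows the same rule: add -et.
So komepuk → komepuket.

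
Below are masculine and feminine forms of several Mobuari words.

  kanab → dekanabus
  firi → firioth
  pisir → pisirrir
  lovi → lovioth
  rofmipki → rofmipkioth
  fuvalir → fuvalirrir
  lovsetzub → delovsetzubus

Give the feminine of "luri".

firi and fuvalir both have last vowel 'i' yet inflect differently (firioth, fuvalirrir), so the last vowel is not what conditions the rule; the final letter is.
"luri" ends in -i. The stems ending in -i (firi → firioth, rofmipki → rofmipkioth, lovi → lovioth) add -oth.
The other patterns: stems ending in -b add de- … -us around the stem; stems ending in -r double the final consonant and add -ir.
So luri → lurioth.

lurioth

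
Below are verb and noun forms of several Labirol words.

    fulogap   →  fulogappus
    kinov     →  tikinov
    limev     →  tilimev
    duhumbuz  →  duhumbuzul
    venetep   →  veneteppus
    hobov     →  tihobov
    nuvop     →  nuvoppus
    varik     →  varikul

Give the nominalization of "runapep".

runapeppus

hobov and nuvop both have last vowel 'o' yet inflect differently (tihobov, nuvoppus), so the last vowel is not what conditions the rule; the final letter is.
"runapep" ends in -p. The stems ending in -p (nuvop → nuvoppus, venetep → veneteppus, fulogap → fulogappus) double the final consonant and add -us.
So runapep → runapeppus.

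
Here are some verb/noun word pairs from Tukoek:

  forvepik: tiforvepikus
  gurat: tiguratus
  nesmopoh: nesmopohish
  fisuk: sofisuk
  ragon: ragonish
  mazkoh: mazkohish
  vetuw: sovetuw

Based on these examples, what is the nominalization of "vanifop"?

vanifopish

fisuk and forvepik both end in -k yet inflect differently (sofisuk, tiforvepikus), so the final letter is not what conditions the rule; the last vowel is.
"vanifop" has last vowel 'o'. The stems whose last vowel is 'o' (nesmopoh → nesmopohish, ragon → ragonish, mazkoh → mazkohish) add -ish.
The other patterns: stems whose last vowel is 'u' add the prefix so-; stems whose last vowel is 'a' or 'i' add ti- … -us around the stem.
So vanifop → vanifopish.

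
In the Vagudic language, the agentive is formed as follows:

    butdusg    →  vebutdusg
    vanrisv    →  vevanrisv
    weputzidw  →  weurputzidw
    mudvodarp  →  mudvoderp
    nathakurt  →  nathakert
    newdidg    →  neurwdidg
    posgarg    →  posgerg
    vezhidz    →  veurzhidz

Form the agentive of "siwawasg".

vesiwawasg

"siwawasg" has second-to-last letter 's'. The stems whose second-to-last letter is 's' (butdusg → vebutdusg, vanrisv → vevanrisv) add the prefix ve-.
The other patterns: stems whose second-to-last letter is 'd' insert -ur- after the first vowel; stems whose second-to-last letter is 'r' change the last vowel to 'e'.
So siwawasg → vesiwawasg.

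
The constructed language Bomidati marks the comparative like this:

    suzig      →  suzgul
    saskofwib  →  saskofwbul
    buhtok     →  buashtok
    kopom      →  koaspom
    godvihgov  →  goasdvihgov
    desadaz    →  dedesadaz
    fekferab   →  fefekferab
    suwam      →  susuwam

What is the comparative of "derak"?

saskofwib and fekferab both end in -b yet inflect differently (saskofwbul, fefekferab), so the final letter is not what conditions the rule; the last vowel is.
"derak" has last vowel 'a'. The stems whose last vowel is 'a' (desadaz → dedesadaz, fekferab → fefekferab, suwam → susuwam) repeat the first consonant+vowel as a prefix.
The other patterns: stems whose last vowel is 'i' delete the last vowel and add -ul; stems whose last vowel is 'o' insert -as- after the first vowel.
So derak → dederak.

dederak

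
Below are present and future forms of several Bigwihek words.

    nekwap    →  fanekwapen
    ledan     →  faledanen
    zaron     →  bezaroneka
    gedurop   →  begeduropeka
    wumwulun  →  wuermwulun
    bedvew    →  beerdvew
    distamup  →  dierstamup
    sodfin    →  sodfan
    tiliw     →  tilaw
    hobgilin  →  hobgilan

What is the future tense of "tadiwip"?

tadiwap

ledan and zaron both end in -n yet inflect differently (faledanen, bezaroneka), so the final letter is not what conditions the rule; the last vowel is.
"tadiwip" has last vowel 'i'. The stems whose last vowel is 'i' (sodfin → sodfan, tiliw → tilaw, hobgilin → hobgilan) change the last vowel to 'a'.
The other patterns: stems whose last vowel is 'a' add fa- … -en around the stem; stems whose last vowel is 'o' add be- … -eka around the stem; stems whose last vowel is 'e' or 'u' insert -er- after the first vowel.
So tadiwip → tadiwap.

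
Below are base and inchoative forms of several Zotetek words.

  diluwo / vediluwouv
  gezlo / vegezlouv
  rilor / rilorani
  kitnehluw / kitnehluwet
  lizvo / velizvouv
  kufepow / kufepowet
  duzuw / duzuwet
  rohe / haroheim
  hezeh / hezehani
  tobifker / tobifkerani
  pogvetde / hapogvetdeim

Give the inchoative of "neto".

venetouv

kufepow and gezlo both have last vowel 'o' yet inflect differently (kufepowet, vegezlouv), so the last vowel is not what conditions the rule; the final letter is.
"neto" ends in -o. The stems ending in -o (gezlo → vegezlouv, diluwo → vediluwouv, lizvo → velizvouv) add ve- … -uv around the stem.
So neto → venetouv.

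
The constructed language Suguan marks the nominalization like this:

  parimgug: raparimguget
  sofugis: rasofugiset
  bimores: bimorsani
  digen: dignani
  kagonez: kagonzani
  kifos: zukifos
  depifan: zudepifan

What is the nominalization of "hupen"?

hupnani

sofugis and bimores both end in -s yet inflect differently (rasofugiset, bimorsani), so the final letter is not what conditions the rule; the last vowel is.
"hupen" has last vowel 'e'. The stems whose last vowel is 'e' (bimores → bimorsani, digen → dignani, kagonez → kagonzani) delete the last vowel and add -ani.
So hupen → hupnani.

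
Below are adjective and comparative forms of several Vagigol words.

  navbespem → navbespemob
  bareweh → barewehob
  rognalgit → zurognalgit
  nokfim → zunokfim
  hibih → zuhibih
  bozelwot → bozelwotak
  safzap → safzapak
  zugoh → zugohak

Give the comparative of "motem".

motemob

navbespem and nokfim both end in -m yet inflect differently (navbespemob, zunokfim), so the final letter is not what conditions the rule; the last vowel is.
"motem" has last vowel 'e'. The stems whose last vowel is 'e' (navbespem → navbespemob, bareweh → barewehob) add -ob.
The other patterns: stems whose last vowel is 'i' add the prefix zu-; stems whose last vowel is 'a' or 'o' add -ak.
So motem → motemob.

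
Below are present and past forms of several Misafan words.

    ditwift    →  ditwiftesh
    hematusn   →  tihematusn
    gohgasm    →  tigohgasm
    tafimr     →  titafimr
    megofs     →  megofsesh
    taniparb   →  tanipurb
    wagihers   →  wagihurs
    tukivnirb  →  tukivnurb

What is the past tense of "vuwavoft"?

vuwavoftesh

megofs and wagihers both end in -s yet inflect differently (megofsesh, wagihurs), so the final letter is not what conditions the rule; the second-to-last letter is.
"vuwavoft" has second-to-last letter 'f'. The stems whose second-to-last letter is 'f' (ditwift → ditwiftesh, megofs → megofsesh) add -esh.
The other patterns: stems whose second-to-last letter is 'r' change the last vowel to 'u'; stems whose second-to-last letter is 'm' or 's' add the prefix ti-.
So vuwavoft → vuwavoftesh.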